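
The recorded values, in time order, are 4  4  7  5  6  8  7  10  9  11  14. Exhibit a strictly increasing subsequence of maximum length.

Patience tails give the LIS length; then backtrack through the dp parents:
4 → extends → [4]
4 → already a tail → [4]
7 → extends → [4, 7]
5 → replaces 7 → [4, 5]
6 → extends → [4, 5, 6]
8 → extends → [4, 5, 6, 8]
7 → replaces 8 → [4, 5, 6, 7]
10 → extends → [4, 5, 6, 7, 10]
9 → replaces 10 → [4, 5, 6, 7, 9]
11 → extends → [4, 5, 6, 7, 9, 11]
14 → extends → [4, 5, 6, 7, 9, 11, 14]
Length 7; one witness is 4, 5, 6, 8, 10, 11, 14.

4, 5, 6, 8, 10, 11, 14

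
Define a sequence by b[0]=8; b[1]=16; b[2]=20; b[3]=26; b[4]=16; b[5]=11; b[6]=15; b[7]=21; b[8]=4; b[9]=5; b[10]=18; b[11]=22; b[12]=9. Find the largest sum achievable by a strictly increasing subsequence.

87

Let S[i] be the best sum of a strictly increasing subsequence ending at i:
i:      0  1  2  3  4  5  6  7  8  9 10 11 12
b[i]:   8 16 20 26 16 11 15 21  4  5 18 22  9
S:      8 24 44 70 24 19 34 65  4  9 52 87 18
Maximum is 87 (e.g. 8 + 16 + 20 + 21 + 22).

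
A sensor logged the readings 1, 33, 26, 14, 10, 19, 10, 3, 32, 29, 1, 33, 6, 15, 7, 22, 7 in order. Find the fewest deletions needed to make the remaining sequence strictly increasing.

12

Fewest deletions = n − (longest strictly increasing subsequence).
i:      1  2  3  4  5  6  7  8  9 10 11 12 13 14 15 16 17
a[i]:   1 33 26 14 10 19 10  3 32 29  1 33  6 15  7 22  7
dp:     1  2  2  2  2  3  2  2  4  4  1  5  3  4  4  5  4
max dp = 5, so deletions = 17 − 5 = 12.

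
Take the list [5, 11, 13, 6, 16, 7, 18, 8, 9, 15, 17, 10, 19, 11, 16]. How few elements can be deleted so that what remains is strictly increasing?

Fewest deletions = n − (longest strictly increasing subsequence).
i:      1  2  3  4  5  6  7  8  9 10 11 12 13 14 15
a[i]:   5 11 13  6 16  7 18  8  9 15 17 10 19 11 16
dp:     1  2  3  2  4  3  5  4  5  6  7  6  8  7  8
max dp = 8, so deletions = 15 − 8 = 7.

7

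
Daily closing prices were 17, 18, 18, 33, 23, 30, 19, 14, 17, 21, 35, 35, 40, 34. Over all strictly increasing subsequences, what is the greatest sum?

Let S[i] be the best sum of a strictly increasing subsequence ending at i:
i:       1   2   3   4   5   6   7   8   9  10  11  12  13  14
a[i]:   17  18  18  33  23  30  19  14  17  21  35  35  40  34
S:      17  35  35  68  58  88  54  14  31  75 123 123 163 122
Maximum is 163 (e.g. 17 + 18 + 23 + 30 + 35 + 40).

163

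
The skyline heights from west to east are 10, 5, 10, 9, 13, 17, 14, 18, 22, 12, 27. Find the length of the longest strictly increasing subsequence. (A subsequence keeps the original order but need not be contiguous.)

Let dp[i] be the length of the longest such subsequence ending at index i:
i:      1  2  3  4  5  6  7  8  9 10 11
a[i]:  10  5 10  9 13 17 14 18 22 12 27
dp:     1  1  2  2  3  4  4  5  6  3  7
Maximum dp value is 7.

7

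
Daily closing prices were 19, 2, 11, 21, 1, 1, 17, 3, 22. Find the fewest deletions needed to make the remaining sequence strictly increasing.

5

Fewest deletions = n − (longest strictly increasing subsequence).
Patience tails:
19 → extends → [19]
2 → replaces 19 → [2]
11 → extends → [2, 11]
21 → extends → [2, 11, 21]
1 → replaces 2 → [1, 11, 21]
1 → already a tail → [1, 11, 21]
17 → replaces 21 → [1, 11, 17]
3 → replaces 11 → [1, 3, 17]
22 → extends → [1, 3, 17, 22]
Longest strictly increasing subsequence has length 4, so deletions = 9 − 4 = 5.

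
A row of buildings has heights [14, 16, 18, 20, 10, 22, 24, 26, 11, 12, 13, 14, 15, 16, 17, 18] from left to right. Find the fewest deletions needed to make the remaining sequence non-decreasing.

7

Fewest deletions = n − (longest non-decreasing subsequence).
Patience tails:
14 → extends → [14]
16 → extends → [14, 16]
18 → extends → [14, 16, 18]
20 → extends → [14, 16, 18, 20]
10 → replaces 14 → [10, 16, 18, 20]
22 → extends → [10, 16, 18, 20, 22]
24 → extends → [10, 16, 18, 20, 22, 24]
26 → extends → [10, 16, 18, 20, 22, 24, 26]
11 → replaces 16 → [10, 11, 18, 20, 22, 24, 26]
12 → replaces 18 → [10, 11, 12, 20, 22, 24, 26]
13 → replaces 20 → [10, 11, 12, 13, 22, 24, 26]
14 → replaces 22 → [10, 11, 12, 13, 14, 24, 26]
15 → replaces 24 → [10, 11, 12, 13, 14, 15, 26]
16 → replaces 26 → [10, 11, 12, 13, 14, 15, 16]
17 → extends → [10, 11, 12, 13, 14, 15, 16, 17]
18 → extends → [10, 11, 12, 13, 14, 15, 16, 17, 18]
Longest non-decreasing subsequence has length 9, so deletions = 16 − 9 = 7.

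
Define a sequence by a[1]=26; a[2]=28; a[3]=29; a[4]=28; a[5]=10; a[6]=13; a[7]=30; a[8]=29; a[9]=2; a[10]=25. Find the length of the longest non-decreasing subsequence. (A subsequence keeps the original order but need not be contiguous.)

4

Let dp[i] be the length of the longest such subsequence ending at index i:
i:      1  2  3  4  5  6  7  8  9 10
a[i]:  26 28 29 28 10 13 30 29  2 25
dp:     1  2  3  3  1  2  4  4  1  3
Maximum dp value is 4.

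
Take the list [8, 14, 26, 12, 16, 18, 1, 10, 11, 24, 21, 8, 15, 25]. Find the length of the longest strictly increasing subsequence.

6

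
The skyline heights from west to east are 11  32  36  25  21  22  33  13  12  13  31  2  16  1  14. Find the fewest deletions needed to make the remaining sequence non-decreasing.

Fewest deletions = n − (longest non-decreasing subsequence).
Patience tails:
11 → extends → [11]
32 → extends → [11, 32]
36 → extends → [11, 32, 36]
25 → replaces 32 → [11, 25, 36]
21 → replaces 25 → [11, 21, 36]
22 → replaces 36 → [11, 21, 22]
33 → extends → [11, 21, 22, 33]
13 → replaces 21 → [11, 13, 22, 33]
12 → replaces 13 → [11, 12, 22, 33]
13 → replaces 22 → [11, 12, 13, 33]
31 → replaces 33 → [11, 12, 13, 31]
2 → replaces 11 → [2, 12, 13, 31]
16 → replaces 31 → [2, 12, 13, 16]
1 → replaces 2 → [1, 12, 13, 16]
14 → replaces 16 → [1, 12, 13, 14]
Longest non-decreasing subsequence has length 4, so deletions = 15 − 4 = 11.

11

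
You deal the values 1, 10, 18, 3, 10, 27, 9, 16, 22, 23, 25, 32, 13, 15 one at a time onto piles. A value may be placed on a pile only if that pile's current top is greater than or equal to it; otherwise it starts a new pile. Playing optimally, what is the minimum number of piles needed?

Place each on the leftmost legal pile:
1 → new pile 1 (tops now [1])
10 → new pile 2 (tops now [1, 10])
18 → new pile 3 (tops now [1, 10, 18])
3 → pile 2 (tops now [1, 3, 18])
10 → pile 3 (tops now [1, 3, 10])
27 → new pile 4 (tops now [1, 3, 10, 27])
9 → pile 3 (tops now [1, 3, 9, 27])
16 → pile 4 (tops now [1, 3, 9, 16])
22 → new pile 5 (tops now [1, 3, 9, 16, 22])
23 → new pile 6 (tops now [1, 3, 9, 16, 22, 23])
25 → new pile 7 (tops now [1, 3, 9, 16, 22, 23, 25])
32 → new pile 8 (tops now [1, 3, 9, 16, 22, 23, 25, 32])
13 → pile 4 (tops now [1, 3, 9, 13, 22, 23, 25, 32])
15 → pile 5 (tops now [1, 3, 9, 13, 15, 23, 25, 32])
Eight piles.

8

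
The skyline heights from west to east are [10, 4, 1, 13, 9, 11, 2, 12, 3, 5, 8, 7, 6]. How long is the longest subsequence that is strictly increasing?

5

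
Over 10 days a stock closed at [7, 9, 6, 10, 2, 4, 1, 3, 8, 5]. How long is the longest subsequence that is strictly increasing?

Track the smallest tail for each achievable length (strict):
7 → extends → [7]
9 → extends → [7, 9]
6 → replaces 7 → [6, 9]
10 → extends → [6, 9, 10]
2 → replaces 6 → [2, 9, 10]
4 → replaces 9 → [2, 4, 10]
1 → replaces 2 → [1, 4, 10]
3 → replaces 4 → [1, 3, 10]
8 → replaces 10 → [1, 3, 8]
5 → replaces 8 → [1, 3, 5]
Three tails, so the longest strictly increasing subsequence has length 3 (e.g. 7, 9, 10).

3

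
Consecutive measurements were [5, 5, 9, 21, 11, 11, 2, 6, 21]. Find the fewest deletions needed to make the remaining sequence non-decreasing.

Fewest deletions = n − (longest non-decreasing subsequence).
i:      1  2  3  4  5  6  7  8  9
a[i]:   5  5  9 21 11 11  2  6 21
dp:     1  2  3  4  4  5  1  3  6
max dp = 6, so deletions = 9 − 6 = 3.

3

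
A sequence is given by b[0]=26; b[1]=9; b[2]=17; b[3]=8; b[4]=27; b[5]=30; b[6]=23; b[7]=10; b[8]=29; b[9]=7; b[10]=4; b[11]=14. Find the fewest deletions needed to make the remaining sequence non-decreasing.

8

Fewest deletions = n − (longest non-decreasing subsequence).
i:      0  1  2  3  4  5  6  7  8  9 10 11
b[i]:  26  9 17  8 27 30 23 10 29  7  4 14
dp:     1  1  2  1  3  4  3  2  4  1  1  3
max dp = 4, so deletions = 12 − 4 = 8.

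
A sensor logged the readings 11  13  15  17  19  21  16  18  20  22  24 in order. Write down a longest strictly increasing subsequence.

11, 13, 15, 17, 19, 21, 22, 24

Patience tails give the LIS length; then backtrack through the dp parents:
11 → extends → [11]
13 → extends → [11, 13]
15 → extends → [11, 13, 15]
17 → extends → [11, 13, 15, 17]
19 → extends → [11, 13, 15, 17, 19]
21 → extends → [11, 13, 15, 17, 19, 21]
16 → replaces 17 → [11, 13, 15, 16, 19, 21]
18 → replaces 19 → [11, 13, 15, 16, 18, 21]
20 → replaces 21 → [11, 13, 15, 16, 18, 20]
22 → extends → [11, 13, 15, 16, 18, 20, 22]
24 → extends → [11, 13, 15, 16, 18, 20, 22, 24]
Length 8; one witness is 11, 13, 15, 17, 19, 21, 22, 24.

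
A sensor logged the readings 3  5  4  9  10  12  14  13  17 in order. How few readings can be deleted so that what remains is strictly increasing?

Fewest deletions = n − (longest strictly increasing subsequence).
i:      1  2  3  4  5  6  7  8  9
a[i]:   3  5  4  9 10 12 14 13 17
dp:     1  2  2  3  4  5  6  6  7
max dp = 7, so deletions = 9 − 7 = 2.

2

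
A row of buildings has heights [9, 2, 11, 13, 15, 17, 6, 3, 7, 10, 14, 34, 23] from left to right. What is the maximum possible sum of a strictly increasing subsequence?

99

Let S[i] be the best sum of a strictly increasing subsequence ending at i:
i:      1  2  3  4  5  6  7  8  9 10 11 12 13
a[i]:   9  2 11 13 15 17  6  3  7 10 14 34 23
S:      9  2 20 33 48 65  8  5 15 25 47 99 88
Maximum is 99 (e.g. 9 + 11 + 13 + 15 + 17 + 34).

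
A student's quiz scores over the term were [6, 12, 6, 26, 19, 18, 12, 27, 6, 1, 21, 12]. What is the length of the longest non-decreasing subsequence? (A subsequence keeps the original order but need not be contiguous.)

Track the smallest tail for each achievable length (allowing ties):
6 → extends → [6]
12 → extends → [6, 12]
6 → replaces 12 → [6, 6]
26 → extends → [6, 6, 26]
19 → replaces 26 → [6, 6, 19]
18 → replaces 19 → [6, 6, 18]
12 → replaces 18 → [6, 6, 12]
27 → extends → [6, 6, 12, 27]
6 → replaces 12 → [6, 6, 6, 27]
1 → replaces 6 → [1, 6, 6, 27]
21 → replaces 27 → [1, 6, 6, 21]
12 → replaces 21 → [1, 6, 6, 12]
Four tails, so the longest non-decreasing subsequence has length 4 (e.g. 6, 12, 26, 27).

4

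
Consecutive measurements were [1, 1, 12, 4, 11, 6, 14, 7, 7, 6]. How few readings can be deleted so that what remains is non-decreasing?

4

Fewest deletions = n − (longest non-decreasing subsequence).
Patience tails:
1 → extends → [1]
1 → extends → [1, 1]
12 → extends → [1, 1, 12]
4 → replaces 12 → [1, 1, 4]
11 → extends → [1, 1, 4, 11]
6 → replaces 11 → [1, 1, 4, 6]
14 → extends → [1, 1, 4, 6, 14]
7 → replaces 14 → [1, 1, 4, 6, 7]
7 → extends → [1, 1, 4, 6, 7, 7]
6 → replaces 7 → [1, 1, 4, 6, 6, 7]
Longest non-decreasing subsequence has length 6, so deletions = 10 − 6 = 4.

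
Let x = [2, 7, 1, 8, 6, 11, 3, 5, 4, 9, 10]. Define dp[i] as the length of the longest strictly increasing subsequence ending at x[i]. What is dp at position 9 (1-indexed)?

dp[i] = 1 + max{dp[j] : j<i, x[j]<x[i]} (or 1 if no such j):
i:      1  2  3  4  5  6  7  8  9 10 11
x[i]:   2  7  1  8  6 11  3  5  4  9 10
dp:     1  2  1  3  2  4  2  3  3  4  5
At index 9 the value is 3.

3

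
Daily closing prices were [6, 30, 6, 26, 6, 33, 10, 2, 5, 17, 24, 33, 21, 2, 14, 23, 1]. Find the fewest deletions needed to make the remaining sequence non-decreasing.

Fewest deletions = n − (longest non-decreasing subsequence).
i:      1  2  3  4  5  6  7  8  9 10 11 12 13 14 15 16 17
a[i]:   6 30  6 26  6 33 10  2  5 17 24 33 21  2 14 23  1
dp:     1  2  2  3  3  4  4  1  2  5  6  7  6  2  5  7  1
max dp = 7, so deletions = 17 − 7 = 10.

10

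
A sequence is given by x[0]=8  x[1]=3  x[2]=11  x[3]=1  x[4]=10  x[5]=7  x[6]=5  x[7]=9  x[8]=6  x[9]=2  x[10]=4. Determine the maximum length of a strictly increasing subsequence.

3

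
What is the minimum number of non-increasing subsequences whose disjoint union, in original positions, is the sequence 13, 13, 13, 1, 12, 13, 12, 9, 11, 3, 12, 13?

The minimum number of non-increasing subsequences covering a sequence equals the length of its longest strictly increasing subsequence.
LIS length is 5 (e.g. 1, 9, 11, 12, 13), so 5 piles are needed.

5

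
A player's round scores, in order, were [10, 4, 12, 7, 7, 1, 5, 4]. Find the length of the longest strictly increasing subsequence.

2

Track the smallest tail for each achievable length (strict):
10 → extends → [10]
4 → replaces 10 → [4]
12 → extends → [4, 12]
7 → replaces 12 → [4, 7]
7 → already a tail → [4, 7]
1 → replaces 4 → [1, 7]
5 → replaces 7 → [1, 5]
4 → replaces 5 → [1, 4]
Two tails, so the longest strictly increasing subsequence has length 2 (e.g. 10, 12).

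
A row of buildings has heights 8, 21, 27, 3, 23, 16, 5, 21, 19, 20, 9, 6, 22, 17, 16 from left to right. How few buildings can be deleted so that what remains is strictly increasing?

Fewest deletions = n − (longest strictly increasing subsequence).
i:      1  2  3  4  5  6  7  8  9 10 11 12 13 14 15
a[i]:   8 21 27  3 23 16  5 21 19 20  9  6 22 17 16
dp:     1  2  3  1  3  2  2  3  3  4  3  3  5  4  4
max dp = 5, so deletions = 15 − 5 = 10.

10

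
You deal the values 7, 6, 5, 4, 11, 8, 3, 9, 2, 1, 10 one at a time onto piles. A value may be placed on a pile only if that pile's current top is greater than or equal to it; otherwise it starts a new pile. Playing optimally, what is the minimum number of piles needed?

Place each on the leftmost legal pile:
7 → new pile 1 (tops now [7])
6 → pile 1 (tops now [6])
5 → pile 1 (tops now [5])
4 → pile 1 (tops now [4])
11 → new pile 2 (tops now [4, 11])
8 → pile 2 (tops now [4, 8])
3 → pile 1 (tops now [3, 8])
9 → new pile 3 (tops now [3, 8, 9])
2 → pile 1 (tops now [2, 8, 9])
1 → pile 1 (tops now [1, 8, 9])
10 → new pile 4 (tops now [1, 8, 9, 10])
Four piles.

4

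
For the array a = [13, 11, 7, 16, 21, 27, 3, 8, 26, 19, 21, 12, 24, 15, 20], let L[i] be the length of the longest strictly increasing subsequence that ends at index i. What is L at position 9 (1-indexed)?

4

dp[i] = 1 + max{dp[j] : j<i, a[j]<a[i]} (or 1 if no such j):
i:      1  2  3  4  5  6  7  8  9 10 11 12 13 14 15
a[i]:  13 11  7 16 21 27  3  8 26 19 21 12 24 15 20
dp:     1  1  1  2  3  4  1  2  4  3  4  3  5  4  5
At index 9 the value is 4.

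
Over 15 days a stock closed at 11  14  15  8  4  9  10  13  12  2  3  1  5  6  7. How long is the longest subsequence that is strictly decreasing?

Let dp[i] be the longest strictly decreasing subsequence ending at i:
i:      1  2  3  4  5  6  7  8  9 10 11 12 13 14 15
a[i]:  11 14 15  8  4  9 10 13 12  2  3  1  5  6  7
dp:     1  1  1  2  3  2  2  2  3  4  4  5  4  4  4
Maximum is 5.

5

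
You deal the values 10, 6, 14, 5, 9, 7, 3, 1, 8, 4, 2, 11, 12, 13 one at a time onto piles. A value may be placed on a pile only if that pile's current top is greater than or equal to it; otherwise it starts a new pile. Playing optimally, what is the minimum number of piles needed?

6

The minimum number of non-increasing subsequences covering a sequence equals the length of its longest strictly increasing subsequence.
LIS length is 6 (e.g. 6, 7, 8, 11, 12, 13), so 6 piles are needed.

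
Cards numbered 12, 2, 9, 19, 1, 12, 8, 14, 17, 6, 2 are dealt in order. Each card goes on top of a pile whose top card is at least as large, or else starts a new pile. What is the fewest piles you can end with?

The minimum number of non-increasing subsequences covering a sequence equals the length of its longest strictly increasing subsequence.
LIS length is 5 (e.g. 2, 9, 12, 14, 17), so 5 piles are needed.

5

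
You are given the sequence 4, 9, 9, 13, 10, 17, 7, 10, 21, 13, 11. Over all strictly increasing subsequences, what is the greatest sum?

Let S[i] be the best sum of a strictly increasing subsequence ending at i:
i:      1  2  3  4  5  6  7  8  9 10 11
a[i]:   4  9  9 13 10 17  7 10 21 13 11
S:      4 13 13 26 23 43 11 23 64 36 34
Maximum is 64 (e.g. 4 + 9 + 13 + 17 + 21).

64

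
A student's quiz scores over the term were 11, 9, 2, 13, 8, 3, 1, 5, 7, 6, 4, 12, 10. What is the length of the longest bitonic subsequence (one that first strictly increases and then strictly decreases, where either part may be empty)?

inc[i] = longest strictly increasing subsequence ending at i; dec[i] = longest strictly decreasing subsequence starting at i:
i:      1  2  3  4  5  6  7  8  9 10 11 12 13
a[i]:  11  9  2 13  8  3  1  5  7  6  4 12 10
inc:    1  1  1  2  2  2  1  3  4  4  3  5  5
dec:    6  5  2  5  4  2  1  2  3  2  1  2  1
Best peak at i=1 (value 11): inc=1, dec=6, length 1+6−1 = 6.

6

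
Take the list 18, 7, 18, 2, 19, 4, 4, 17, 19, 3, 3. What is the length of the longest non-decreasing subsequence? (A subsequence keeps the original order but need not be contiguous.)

5

Track the smallest tail for each achievable length (allowing ties):
18 → extends → [18]
7 → replaces 18 → [7]
18 → extends → [7, 18]
2 → replaces 7 → [2, 18]
19 → extends → [2, 18, 19]
4 → replaces 18 → [2, 4, 19]
4 → replaces 19 → [2, 4, 4]
17 → extends → [2, 4, 4, 17]
19 → extends → [2, 4, 4, 17, 19]
3 → replaces 4 → [2, 3, 4, 17, 19]
3 → replaces 4 → [2, 3, 3, 17, 19]
Five tails, so the longest non-decreasing subsequence has length 5 (e.g. 2, 4, 4, 17, 19).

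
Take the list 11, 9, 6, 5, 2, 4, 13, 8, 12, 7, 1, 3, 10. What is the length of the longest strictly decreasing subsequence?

Negate each value so 'decreasing' becomes 'increasing', then run patience tails on the negated sequence:
-11 → extends → [-11]
-9 → extends → [-11, -9]
-6 → extends → [-11, -9, -6]
-5 → extends → [-11, -9, -6, -5]
-2 → extends → [-11, -9, -6, -5, -2]
-4 → replaces -2 → [-11, -9, -6, -5, -4]
-13 → replaces -11 → [-13, -9, -6, -5, -4]
-8 → replaces -6 → [-13, -9, -8, -5, -4]
-12 → replaces -9 → [-13, -12, -8, -5, -4]
-7 → replaces -5 → [-13, -12, -8, -7, -4]
-1 → extends → [-13, -12, -8, -7, -4, -1]
-3 → replaces -1 → [-13, -12, -8, -7, -4, -3]
-10 → replaces -8 → [-13, -12, -10, -7, -4, -3]
Six tails, so the longest strictly decreasing subsequence of the original has length 6.

6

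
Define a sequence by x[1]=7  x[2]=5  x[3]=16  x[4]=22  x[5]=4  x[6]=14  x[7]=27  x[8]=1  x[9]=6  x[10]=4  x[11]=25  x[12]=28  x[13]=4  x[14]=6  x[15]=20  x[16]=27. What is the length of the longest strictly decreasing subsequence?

Let dp[i] be the longest strictly decreasing subsequence ending at i:
i:      1  2  3  4  5  6  7  8  9 10 11 12 13 14 15 16
x[i]:   7  5 16 22  4 14 27  1  6  4 25 28  4  6 20 27
dp:     1  2  1  1  3  2  1  4  3  4  2  1  4  3  3  2
Maximum is 4.

4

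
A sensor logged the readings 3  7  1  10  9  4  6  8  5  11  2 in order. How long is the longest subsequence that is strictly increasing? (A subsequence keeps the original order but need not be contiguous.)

5

Track the smallest tail for each achievable length (strict):
3 → extends → [3]
7 → extends → [3, 7]
1 → replaces 3 → [1, 7]
10 → extends → [1, 7, 10]
9 → replaces 10 → [1, 7, 9]
4 → replaces 7 → [1, 4, 9]
6 → replaces 9 → [1, 4, 6]
8 → extends → [1, 4, 6, 8]
5 → replaces 6 → [1, 4, 5, 8]
11 → extends → [1, 4, 5, 8, 11]
2 → replaces 4 → [1, 2, 5, 8, 11]
Five tails, so the longest strictly increasing subsequence has length 5 (e.g. 3, 4, 6, 8, 11).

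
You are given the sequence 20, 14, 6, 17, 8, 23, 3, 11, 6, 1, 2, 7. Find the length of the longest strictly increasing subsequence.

Let dp[i] be the length of the longest such subsequence ending at index i:
i:      1  2  3  4  5  6  7  8  9 10 11 12
a[i]:  20 14  6 17  8 23  3 11  6  1  2  7
dp:     1  1  1  2  2  3  1  3  2  1  2  3
Maximum dp value is 3.

3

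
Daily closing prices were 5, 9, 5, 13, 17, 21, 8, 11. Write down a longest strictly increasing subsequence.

Patience tails give the LIS length; then backtrack through the dp parents:
5 → extends → [5]
9 → extends → [5, 9]
5 → already a tail → [5, 9]
13 → extends → [5, 9, 13]
17 → extends → [5, 9, 13, 17]
21 → extends → [5, 9, 13, 17, 21]
8 → replaces 9 → [5, 8, 13, 17, 21]
11 → replaces 13 → [5, 8, 11, 17, 21]
Length 5; one witness is 5, 9, 13, 17, 21.

5, 9, 13, 17, 21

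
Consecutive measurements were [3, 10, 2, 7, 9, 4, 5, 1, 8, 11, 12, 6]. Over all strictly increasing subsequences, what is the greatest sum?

Let S[i] be the best sum of a strictly increasing subsequence ending at i:
i:      1  2  3  4  5  6  7  8  9 10 11 12
a[i]:   3 10  2  7  9  4  5  1  8 11 12  6
S:      3 13  2 10 19  7 12  1 20 31 43 18
Maximum is 43 (e.g. 3 + 4 + 5 + 8 + 11 + 12).

43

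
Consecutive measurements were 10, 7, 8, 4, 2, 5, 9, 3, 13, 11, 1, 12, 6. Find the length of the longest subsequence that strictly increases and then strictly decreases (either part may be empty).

inc[i] = longest strictly increasing subsequence ending at i; dec[i] = longest strictly decreasing subsequence starting at i:
i:      1  2  3  4  5  6  7  8  9 10 11 12 13
a[i]:  10  7  8  4  2  5  9  3 13 11  1 12  6
inc:    1  1  2  1  1  2  3  2  4  4  1  5  3
dec:    5  4  4  3  2  3  3  2  3  2  1  2  1
Best peak at i=9 (value 13): inc=4, dec=3, length 4+3−1 = 6.

6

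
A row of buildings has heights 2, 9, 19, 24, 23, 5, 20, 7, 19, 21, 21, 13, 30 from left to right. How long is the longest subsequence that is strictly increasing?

6

Track the smallest tail for each achievable length (strict):
2 → extends → [2]
9 → extends → [2, 9]
19 → extends → [2, 9, 19]
24 → extends → [2, 9, 19, 24]
23 → replaces 24 → [2, 9, 19, 23]
5 → replaces 9 → [2, 5, 19, 23]
20 → replaces 23 → [2, 5, 19, 20]
7 → replaces 19 → [2, 5, 7, 20]
19 → replaces 20 → [2, 5, 7, 19]
21 → extends → [2, 5, 7, 19, 21]
21 → already a tail → [2, 5, 7, 19, 21]
13 → replaces 19 → [2, 5, 7, 13, 21]
30 → extends → [2, 5, 7, 13, 21, 30]
Six tails, so the longest strictly increasing subsequence has length 6 (e.g. 2, 9, 19, 20, 21, 30).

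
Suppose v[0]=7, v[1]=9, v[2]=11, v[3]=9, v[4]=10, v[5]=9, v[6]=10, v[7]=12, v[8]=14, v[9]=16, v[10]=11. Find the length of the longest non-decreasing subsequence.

8

Track the smallest tail for each achievable length (allowing ties):
7 → extends → [7]
9 → extends → [7, 9]
11 → extends → [7, 9, 11]
9 → replaces 11 → [7, 9, 9]
10 → extends → [7, 9, 9, 10]
9 → replaces 10 → [7, 9, 9, 9]
10 → extends → [7, 9, 9, 9, 10]
12 → extends → [7, 9, 9, 9, 10, 12]
14 → extends → [7, 9, 9, 9, 10, 12, 14]
16 → extends → [7, 9, 9, 9, 10, 12, 14, 16]
11 → replaces 12 → [7, 9, 9, 9, 10, 11, 14, 16]
Eight tails, so the longest non-decreasing subsequence has length 8 (e.g. 7, 9, 9, 10, 10, 12, 14, 16).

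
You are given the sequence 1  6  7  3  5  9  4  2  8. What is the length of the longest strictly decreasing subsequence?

4

Negate each value so 'decreasing' becomes 'increasing', then run patience tails on the negated sequence:
-1 → extends → [-1]
-6 → replaces -1 → [-6]
-7 → replaces -6 → [-7]
-3 → extends → [-7, -3]
-5 → replaces -3 → [-7, -5]
-9 → replaces -7 → [-9, -5]
-4 → extends → [-9, -5, -4]
-2 → extends → [-9, -5, -4, -2]
-8 → replaces -5 → [-9, -8, -4, -2]
Four tails, so the longest strictly decreasing subsequence of the original has length 4.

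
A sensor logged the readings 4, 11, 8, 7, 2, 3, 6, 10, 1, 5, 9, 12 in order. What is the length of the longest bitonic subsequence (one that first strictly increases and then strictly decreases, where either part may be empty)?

inc[i] = longest strictly increasing subsequence ending at i; dec[i] = longest strictly decreasing subsequence starting at i:
i:      1  2  3  4  5  6  7  8  9 10 11 12
a[i]:   4 11  8  7  2  3  6 10  1  5  9 12
inc:    1  2  2  2  1  2  3  4  1  3  4  5
dec:    3  5  4  3  2  2  2  2  1  1  1  1
Best peak at i=2 (value 11): inc=2, dec=5, length 2+5−1 = 6.

6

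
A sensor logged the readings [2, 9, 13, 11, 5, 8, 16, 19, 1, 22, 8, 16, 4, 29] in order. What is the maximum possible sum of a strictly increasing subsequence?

110

Let S[i] be the best sum of a strictly increasing subsequence ending at i:
i:       1   2   3   4   5   6   7   8   9  10  11  12  13  14
a[i]:    2   9  13  11   5   8  16  19   1  22   8  16   4  29
S:       2  11  24  22   7  15  40  59   1  81  15  40   6 110
Maximum is 110 (e.g. 2 + 9 + 13 + 16 + 19 + 22 + 29).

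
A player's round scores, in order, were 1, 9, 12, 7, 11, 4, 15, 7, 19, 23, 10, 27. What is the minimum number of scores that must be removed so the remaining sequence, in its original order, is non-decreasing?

Fewest deletions = n − (longest non-decreasing subsequence).
i:      1  2  3  4  5  6  7  8  9 10 11 12
a[i]:   1  9 12  7 11  4 15  7 19 23 10 27
dp:     1  2  3  2  3  2  4  3  5  6  4  7
max dp = 7, so deletions = 12 − 7 = 5.

5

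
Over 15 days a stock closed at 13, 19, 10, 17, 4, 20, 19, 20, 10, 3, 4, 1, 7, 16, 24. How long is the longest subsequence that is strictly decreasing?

Let dp[i] be the longest strictly decreasing subsequence ending at i:
i:      1  2  3  4  5  6  7  8  9 10 11 12 13 14 15
a[i]:  13 19 10 17  4 20 19 20 10  3  4  1  7 16 24
dp:     1  1  2  2  3  1  2  1  3  4  4  5  4  3  1
Maximum is 5.

5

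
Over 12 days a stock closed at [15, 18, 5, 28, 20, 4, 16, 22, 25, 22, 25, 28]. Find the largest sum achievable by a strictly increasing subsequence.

128

Let S[i] be the best sum of a strictly increasing subsequence ending at i:
i:       1   2   3   4   5   6   7   8   9  10  11  12
a[i]:   15  18   5  28  20   4  16  22  25  22  25  28
S:      15  33   5  61  53   4  31  75 100  75 100 128
Maximum is 128 (e.g. 15 + 18 + 20 + 22 + 25 + 28).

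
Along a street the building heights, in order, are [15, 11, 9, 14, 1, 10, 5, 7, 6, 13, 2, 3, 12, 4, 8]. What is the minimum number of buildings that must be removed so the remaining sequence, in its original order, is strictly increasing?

Fewest deletions = n − (longest strictly increasing subsequence).
i:      1  2  3  4  5  6  7  8  9 10 11 12 13 14 15
a[i]:  15 11  9 14  1 10  5  7  6 13  2  3 12  4  8
dp:     1  1  1  2  1  2  2  3  3  4  2  3  4  4  5
max dp = 5, so deletions = 15 − 5 = 10.

10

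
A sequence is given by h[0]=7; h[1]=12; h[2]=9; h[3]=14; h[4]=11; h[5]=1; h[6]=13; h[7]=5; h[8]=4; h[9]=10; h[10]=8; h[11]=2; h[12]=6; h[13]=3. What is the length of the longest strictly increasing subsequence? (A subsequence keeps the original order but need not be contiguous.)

Let dp[i] be the length of the longest such subsequence ending at index i:
i:      0  1  2  3  4  5  6  7  8  9 10 11 12 13
h[i]:   7 12  9 14 11  1 13  5  4 10  8  2  6  3
dp:     1  2  2  3  3  1  4  2  2  3  3  2  3  3
Maximum dp value is 4.

4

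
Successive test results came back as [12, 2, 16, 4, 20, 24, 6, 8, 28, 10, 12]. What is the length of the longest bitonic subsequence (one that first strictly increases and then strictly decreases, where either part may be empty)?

inc[i] = longest strictly increasing subsequence ending at i; dec[i] = longest strictly decreasing subsequence starting at i:
i:      1  2  3  4  5  6  7  8  9 10 11
a[i]:  12  2 16  4 20 24  6  8 28 10 12
inc:    1  1  2  2  3  4  3  4  5  5  6
dec:    2  1  2  1  2  2  1  1  2  1  1
Best peak at i=9 (value 28): inc=5, dec=2, length 5+2−1 = 6.

6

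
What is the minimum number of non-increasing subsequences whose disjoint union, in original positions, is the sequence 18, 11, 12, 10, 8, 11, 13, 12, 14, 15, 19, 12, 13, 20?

Place each on the leftmost legal pile:
18 → new pile 1 (tops now [18])
11 → pile 1 (tops now [11])
12 → new pile 2 (tops now [11, 12])
10 → pile 1 (tops now [10, 12])
8 → pile 1 (tops now [8, 12])
11 → pile 2 (tops now [8, 11])
13 → new pile 3 (tops now [8, 11, 13])
12 → pile 3 (tops now [8, 11, 12])
14 → new pile 4 (tops now [8, 11, 12, 14])
15 → new pile 5 (tops now [8, 11, 12, 14, 15])
19 → new pile 6 (tops now [8, 11, 12, 14, 15, 19])
12 → pile 3 (tops now [8, 11, 12, 14, 15, 19])
13 → pile 4 (tops now [8, 11, 12, 13, 15, 19])
20 → new pile 7 (tops now [8, 11, 12, 13, 15, 19, 20])
Seven piles.

7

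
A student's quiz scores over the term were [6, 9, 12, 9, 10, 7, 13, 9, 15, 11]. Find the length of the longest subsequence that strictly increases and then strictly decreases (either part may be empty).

6

inc[i] = longest strictly increasing subsequence ending at i; dec[i] = longest strictly decreasing subsequence starting at i:
i:      1  2  3  4  5  6  7  8  9 10
a[i]:   6  9 12  9 10  7 13  9 15 11
inc:    1  2  3  2  3  2  4  3  5  4
dec:    1  2  3  2  2  1  2  1  2  1
Best peak at i=9 (value 15): inc=5, dec=2, length 5+2−1 = 6.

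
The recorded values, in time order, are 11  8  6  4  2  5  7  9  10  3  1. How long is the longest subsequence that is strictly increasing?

5

Track the smallest tail for each achievable length (strict):
11 → extends → [11]
8 → replaces 11 → [8]
6 → replaces 8 → [6]
4 → replaces 6 → [4]
2 → replaces 4 → [2]
5 → extends → [2, 5]
7 → extends → [2, 5, 7]
9 → extends → [2, 5, 7, 9]
10 → extends → [2, 5, 7, 9, 10]
3 → replaces 5 → [2, 3, 7, 9, 10]
1 → replaces 2 → [1, 3, 7, 9, 10]
Five tails, so the longest strictly increasing subsequence has length 5 (e.g. 4, 5, 7, 9, 10).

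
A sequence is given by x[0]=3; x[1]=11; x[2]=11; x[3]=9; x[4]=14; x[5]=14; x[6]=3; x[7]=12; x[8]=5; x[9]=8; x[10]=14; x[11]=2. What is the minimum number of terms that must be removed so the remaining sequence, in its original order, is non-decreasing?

6

Fewest deletions = n − (longest non-decreasing subsequence).
Patience tails:
3 → extends → [3]
11 → extends → [3, 11]
11 → extends → [3, 11, 11]
9 → replaces 11 → [3, 9, 11]
14 → extends → [3, 9, 11, 14]
14 → extends → [3, 9, 11, 14, 14]
3 → replaces 9 → [3, 3, 11, 14, 14]
12 → replaces 14 → [3, 3, 11, 12, 14]
5 → replaces 11 → [3, 3, 5, 12, 14]
8 → replaces 12 → [3, 3, 5, 8, 14]
14 → extends → [3, 3, 5, 8, 14, 14]
2 → replaces 3 → [2, 3, 5, 8, 14, 14]
Longest non-decreasing subsequence has length 6, so deletions = 12 − 6 = 6.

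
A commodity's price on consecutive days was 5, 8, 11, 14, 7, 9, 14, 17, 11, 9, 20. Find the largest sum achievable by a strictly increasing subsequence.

75

Let S[i] be the best sum of a strictly increasing subsequence ending at i:
i:      1  2  3  4  5  6  7  8  9 10 11
a[i]:   5  8 11 14  7  9 14 17 11  9 20
S:      5 13 24 38 12 22 38 55 33 22 75
Maximum is 75 (e.g. 5 + 8 + 11 + 14 + 17 + 20).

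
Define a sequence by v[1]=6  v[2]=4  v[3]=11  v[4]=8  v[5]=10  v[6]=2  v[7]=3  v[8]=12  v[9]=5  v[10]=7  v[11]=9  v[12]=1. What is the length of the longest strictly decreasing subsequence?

4

Negate each value so 'decreasing' becomes 'increasing', then run patience tails on the negated sequence:
-6 → extends → [-6]
-4 → extends → [-6, -4]
-11 → replaces -6 → [-11, -4]
-8 → replaces -4 → [-11, -8]
-10 → replaces -8 → [-11, -10]
-2 → extends → [-11, -10, -2]
-3 → replaces -2 → [-11, -10, -3]
-12 → replaces -11 → [-12, -10, -3]
-5 → replaces -3 → [-12, -10, -5]
-7 → replaces -5 → [-12, -10, -7]
-9 → replaces -7 → [-12, -10, -9]
-1 → extends → [-12, -10, -9, -1]
Four tails, so the longest strictly decreasing subsequence of the original has length 4.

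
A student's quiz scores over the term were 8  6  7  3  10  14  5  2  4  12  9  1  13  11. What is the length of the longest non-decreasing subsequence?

Track the smallest tail for each achievable length (allowing ties):
8 → extends → [8]
6 → replaces 8 → [6]
7 → extends → [6, 7]
3 → replaces 6 → [3, 7]
10 → extends → [3, 7, 10]
14 → extends → [3, 7, 10, 14]
5 → replaces 7 → [3, 5, 10, 14]
2 → replaces 3 → [2, 5, 10, 14]
4 → replaces 5 → [2, 4, 10, 14]
12 → replaces 14 → [2, 4, 10, 12]
9 → replaces 10 → [2, 4, 9, 12]
1 → replaces 2 → [1, 4, 9, 12]
13 → extends → [1, 4, 9, 12, 13]
11 → replaces 12 → [1, 4, 9, 11, 13]
Five tails, so the longest non-decreasing subsequence has length 5 (e.g. 6, 7, 10, 12, 13).

5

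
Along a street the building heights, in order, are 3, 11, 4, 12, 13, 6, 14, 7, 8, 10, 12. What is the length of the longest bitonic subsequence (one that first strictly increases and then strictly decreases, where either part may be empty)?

7

inc[i] = longest strictly increasing subsequence ending at i; dec[i] = longest strictly decreasing subsequence starting at i:
i:      1  2  3  4  5  6  7  8  9 10 11
a[i]:   3 11  4 12 13  6 14  7  8 10 12
inc:    1  2  2  3  4  3  5  4  5  6  7
dec:    1  2  1  2  2  1  2  1  1  1  1
Best peak at i=11 (value 12): inc=7, dec=1, length 7+1−1 = 7.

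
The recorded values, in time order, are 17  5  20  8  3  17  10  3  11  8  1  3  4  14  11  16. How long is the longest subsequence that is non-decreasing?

6

Track the smallest tail for each achievable length (allowing ties):
17 → extends → [17]
5 → replaces 17 → [5]
20 → extends → [5, 20]
8 → replaces 20 → [5, 8]
3 → replaces 5 → [3, 8]
17 → extends → [3, 8, 17]
10 → replaces 17 → [3, 8, 10]
3 → replaces 8 → [3, 3, 10]
11 → extends → [3, 3, 10, 11]
8 → replaces 10 → [3, 3, 8, 11]
1 → replaces 3 → [1, 3, 8, 11]
3 → replaces 8 → [1, 3, 3, 11]
4 → replaces 11 → [1, 3, 3, 4]
14 → extends → [1, 3, 3, 4, 14]
11 → replaces 14 → [1, 3, 3, 4, 11]
16 → extends → [1, 3, 3, 4, 11, 16]
Six tails, so the longest non-decreasing subsequence has length 6 (e.g. 5, 8, 10, 11, 14, 16).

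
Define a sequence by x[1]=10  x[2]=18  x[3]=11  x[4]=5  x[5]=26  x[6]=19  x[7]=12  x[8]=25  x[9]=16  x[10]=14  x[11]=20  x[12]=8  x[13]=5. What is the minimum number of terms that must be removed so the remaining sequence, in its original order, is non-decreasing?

8

Fewest deletions = n − (longest non-decreasing subsequence).
Patience tails:
10 → extends → [10]
18 → extends → [10, 18]
11 → replaces 18 → [10, 11]
5 → replaces 10 → [5, 11]
26 → extends → [5, 11, 26]
19 → replaces 26 → [5, 11, 19]
12 → replaces 19 → [5, 11, 12]
25 → extends → [5, 11, 12, 25]
16 → replaces 25 → [5, 11, 12, 16]
14 → replaces 16 → [5, 11, 12, 14]
20 → extends → [5, 11, 12, 14, 20]
8 → replaces 11 → [5, 8, 12, 14, 20]
5 → replaces 8 → [5, 5, 12, 14, 20]
Longest non-decreasing subsequence has length 5, so deletions = 13 − 5 = 8.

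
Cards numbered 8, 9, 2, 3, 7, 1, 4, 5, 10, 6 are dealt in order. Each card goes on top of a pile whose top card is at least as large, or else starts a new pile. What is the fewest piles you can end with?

The minimum number of non-increasing subsequences covering a sequence equals the length of its longest strictly increasing subsequence.
LIS length is 5 (e.g. 2, 3, 4, 5, 10), so 5 piles are needed.

5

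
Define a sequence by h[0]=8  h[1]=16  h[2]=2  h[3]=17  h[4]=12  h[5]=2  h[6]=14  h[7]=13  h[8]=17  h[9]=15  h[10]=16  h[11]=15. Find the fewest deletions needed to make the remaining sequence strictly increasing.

Fewest deletions = n − (longest strictly increasing subsequence).
i:      0  1  2  3  4  5  6  7  8  9 10 11
h[i]:   8 16  2 17 12  2 14 13 17 15 16 15
dp:     1  2  1  3  2  1  3  3  4  4  5  4
max dp = 5, so deletions = 12 − 5 = 7.

7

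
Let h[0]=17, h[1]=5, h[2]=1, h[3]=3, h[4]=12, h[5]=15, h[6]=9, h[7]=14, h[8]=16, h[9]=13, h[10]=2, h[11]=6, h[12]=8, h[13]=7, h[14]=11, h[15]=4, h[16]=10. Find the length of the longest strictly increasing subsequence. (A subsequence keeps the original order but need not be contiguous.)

5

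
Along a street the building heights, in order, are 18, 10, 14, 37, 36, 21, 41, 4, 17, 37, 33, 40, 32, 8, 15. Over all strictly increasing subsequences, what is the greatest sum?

137

Let S[i] be the best sum of a strictly increasing subsequence ending at i:
i:       1   2   3   4   5   6   7   8   9  10  11  12  13  14  15
a[i]:   18  10  14  37  36  21  41   4  17  37  33  40  32   8  15
S:      18  10  24  61  60  45 102   4  41  97  78 137  77  12  39
Maximum is 137 (e.g. 10 + 14 + 36 + 37 + 40).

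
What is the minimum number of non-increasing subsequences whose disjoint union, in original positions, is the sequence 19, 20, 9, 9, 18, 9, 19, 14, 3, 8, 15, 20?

The minimum number of non-increasing subsequences covering a sequence equals the length of its longest strictly increasing subsequence.
LIS length is 4 (e.g. 9, 18, 19, 20), so 4 piles are needed.

4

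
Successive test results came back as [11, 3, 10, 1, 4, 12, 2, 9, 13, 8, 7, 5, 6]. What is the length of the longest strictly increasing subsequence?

Track the smallest tail for each achievable length (strict):
11 → extends → [11]
3 → replaces 11 → [3]
10 → extends → [3, 10]
1 → replaces 3 → [1, 10]
4 → replaces 10 → [1, 4]
12 → extends → [1, 4, 12]
2 → replaces 4 → [1, 2, 12]
9 → replaces 12 → [1, 2, 9]
13 → extends → [1, 2, 9, 13]
8 → replaces 9 → [1, 2, 8, 13]
7 → replaces 8 → [1, 2, 7, 13]
5 → replaces 7 → [1, 2, 5, 13]
6 → replaces 13 → [1, 2, 5, 6]
Four tails, so the longest strictly increasing subsequence has length 4 (e.g. 3, 10, 12, 13).

4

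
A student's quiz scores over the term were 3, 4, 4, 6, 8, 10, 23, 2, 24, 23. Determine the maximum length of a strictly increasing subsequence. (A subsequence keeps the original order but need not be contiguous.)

7

Track the smallest tail for each achievable length (strict):
3 → extends → [3]
4 → extends → [3, 4]
4 → already a tail → [3, 4]
6 → extends → [3, 4, 6]
8 → extends → [3, 4, 6, 8]
10 → extends → [3, 4, 6, 8, 10]
23 → extends → [3, 4, 6, 8, 10, 23]
2 → replaces 3 → [2, 4, 6, 8, 10, 23]
24 → extends → [2, 4, 6, 8, 10, 23, 24]
23 → already a tail → [2, 4, 6, 8, 10, 23, 24]
Seven tails, so the longest strictly increasing subsequence has length 7 (e.g. 3, 4, 6, 8, 10, 23, 24).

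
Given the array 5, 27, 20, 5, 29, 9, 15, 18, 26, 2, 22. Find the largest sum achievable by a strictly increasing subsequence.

Let S[i] be the best sum of a strictly increasing subsequence ending at i:
i:      1  2  3  4  5  6  7  8  9 10 11
a[i]:   5 27 20  5 29  9 15 18 26  2 22
S:      5 32 25  5 61 14 29 47 73  2 69
Maximum is 73 (e.g. 5 + 9 + 15 + 18 + 26).

73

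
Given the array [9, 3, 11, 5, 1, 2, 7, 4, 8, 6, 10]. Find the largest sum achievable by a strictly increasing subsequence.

33

Let S[i] be the best sum of a strictly increasing subsequence ending at i:
i:      1  2  3  4  5  6  7  8  9 10 11
a[i]:   9  3 11  5  1  2  7  4  8  6 10
S:      9  3 20  8  1  3 15  7 23 14 33
Maximum is 33 (e.g. 3 + 5 + 7 + 8 + 10).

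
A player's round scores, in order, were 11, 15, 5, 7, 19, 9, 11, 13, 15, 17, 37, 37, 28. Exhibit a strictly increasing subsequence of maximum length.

5, 7, 9, 11, 13, 15, 17, 37

Patience tails give the LIS length; then backtrack through the dp parents:
11 → extends → [11]
15 → extends → [11, 15]
5 → replaces 11 → [5, 15]
7 → replaces 15 → [5, 7]
19 → extends → [5, 7, 19]
9 → replaces 19 → [5, 7, 9]
11 → extends → [5, 7, 9, 11]
13 → extends → [5, 7, 9, 11, 13]
15 → extends → [5, 7, 9, 11, 13, 15]
17 → extends → [5, 7, 9, 11, 13, 15, 17]
37 → extends → [5, 7, 9, 11, 13, 15, 17, 37]
37 → already a tail → [5, 7, 9, 11, 13, 15, 17, 37]
28 → replaces 37 → [5, 7, 9, 11, 13, 15, 17, 28]
Length 8; one witness is 5, 7, 9, 11, 13, 15, 17, 37.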